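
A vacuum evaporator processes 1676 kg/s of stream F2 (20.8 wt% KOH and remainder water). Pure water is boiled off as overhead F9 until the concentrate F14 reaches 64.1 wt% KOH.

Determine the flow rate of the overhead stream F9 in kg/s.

KOH is conserved: 1676×0.208 = 348.61 kg/s all reports to the concentrate.
Concentrate = 348.61/(target fraction) = 543.85 kg/s.
Overhead = 1676 − 543.85 = 1132.1 kg/s.

1132 kg/s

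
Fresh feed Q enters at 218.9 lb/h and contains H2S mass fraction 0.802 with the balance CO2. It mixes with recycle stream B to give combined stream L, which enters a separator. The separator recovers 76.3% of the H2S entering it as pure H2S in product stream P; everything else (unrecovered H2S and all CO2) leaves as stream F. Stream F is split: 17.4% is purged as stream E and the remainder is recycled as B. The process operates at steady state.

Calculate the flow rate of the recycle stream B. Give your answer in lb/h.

248.5 lb/h

CO2 enters only via Q and leaves only via the purge: 218.9×0.198 = 0.174×(CO2 in F), and the separator passes all CO2, so CO2 in L = CO2 in F = 249.09 lb/h.
H2S in L: m_A = 218.9×0.802 + (1−0.174)·(1−0.763)·m_A, so m_A = 175.56/0.8042 = 218.29 lb/h.
F = (1−0.763)×218.29 + 249.09 = 300.83 lb/h.
Recycle B = (1−0.174)×300.83 = 248.48 lb/h.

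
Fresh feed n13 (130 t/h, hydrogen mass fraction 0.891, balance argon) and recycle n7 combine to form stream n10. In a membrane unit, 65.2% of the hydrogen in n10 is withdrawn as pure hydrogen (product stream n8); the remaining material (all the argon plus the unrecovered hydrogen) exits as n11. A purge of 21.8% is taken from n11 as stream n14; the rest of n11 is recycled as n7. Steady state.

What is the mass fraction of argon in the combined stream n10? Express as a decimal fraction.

0.290

argon enters only via n13 and leaves only via the purge: 130×0.109 = 0.218×(argon in n11), and the membrane unit passes all argon, so argon in n10 = argon in n11 = 65 t/h.
hydrogen in n10: m_A = 130×0.891 + (1−0.218)·(1−0.652)·m_A, so m_A = 115.83/0.7279 = 159.14 t/h.
n10 = 159.14 + 65 = 224.14 t/h.
argon fraction in n10 = 65/224.14 = 0.290.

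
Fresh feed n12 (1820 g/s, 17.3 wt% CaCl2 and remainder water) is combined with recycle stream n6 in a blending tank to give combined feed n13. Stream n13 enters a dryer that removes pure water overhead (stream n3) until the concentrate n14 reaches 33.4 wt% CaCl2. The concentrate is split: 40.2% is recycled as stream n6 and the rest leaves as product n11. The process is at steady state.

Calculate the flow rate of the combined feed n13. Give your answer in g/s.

2454 g/s

Overall CaCl2 balance (none leaves overhead): CaCl2 in fresh feed = CaCl2 in product, i.e. 1820×0.173 = (1−0.402)·n14·0.334.
n14 = 314.86/(0.334×0.598) = 1576.4 g/s.
Recycle n6 = 0.402×1576.4 = 633.72 g/s.
Combined feed n13 = 1820 + 633.72 = 2453.7 g/s.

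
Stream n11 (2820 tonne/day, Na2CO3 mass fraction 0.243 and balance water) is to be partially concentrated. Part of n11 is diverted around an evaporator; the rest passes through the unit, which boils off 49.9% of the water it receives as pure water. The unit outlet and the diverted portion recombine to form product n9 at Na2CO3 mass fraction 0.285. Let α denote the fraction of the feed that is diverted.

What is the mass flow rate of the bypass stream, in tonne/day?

1720 tonne/day

All 2820×0.243 = 685.26 tonne/day of Na2CO3 reaches n9, so n9 = 685.26/0.285 = 2404.4 tonne/day and vapour = 415.58 tonne/day.
The evaporator receives (1−α)·2820 of feed at 0.757 water and removes 0.499 of that water:
0.499×0.757×(1−α)×2820 = 415.58
(1−α) = 415.58/1065.2 = 0.3901;  α = 0.6099.
Bypass flow = 0.6099×2820 = 1719.8 tonne/day.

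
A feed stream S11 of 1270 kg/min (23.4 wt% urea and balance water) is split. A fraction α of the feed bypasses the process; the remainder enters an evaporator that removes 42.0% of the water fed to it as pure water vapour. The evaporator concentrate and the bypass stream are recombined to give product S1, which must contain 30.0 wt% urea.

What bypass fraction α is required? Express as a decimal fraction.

All 1270×0.234 = 297.18 kg/min of urea reaches S1, so S1 = 297.18/0.300 = 990.6 kg/min and vapour = 279.4 kg/min.
The evaporator receives (1−α)·1270 of feed at 0.766 water and removes 0.420 of that water:
0.420×0.766×(1−α)×1270 = 279.4
(1−α) = 279.4/408.58 = 0.6838;  α = 0.3162.

0.316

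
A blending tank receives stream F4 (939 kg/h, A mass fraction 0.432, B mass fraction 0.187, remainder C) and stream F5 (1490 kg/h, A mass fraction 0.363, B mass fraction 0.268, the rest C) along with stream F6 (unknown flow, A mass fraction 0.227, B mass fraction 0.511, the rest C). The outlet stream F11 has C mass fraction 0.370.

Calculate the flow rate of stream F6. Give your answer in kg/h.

Let F6 be the unknown flow. Total out = 2429 + F6.
C balance: 907.57 + 0.262·F6 = 0.370·(2429 + F6)
(0.262 − 0.370)·F6 = 0.370×2429 − 907.57 = -8.839
F6 = -8.839 / -0.108 = 81.843 kg/h

81.84 kg/h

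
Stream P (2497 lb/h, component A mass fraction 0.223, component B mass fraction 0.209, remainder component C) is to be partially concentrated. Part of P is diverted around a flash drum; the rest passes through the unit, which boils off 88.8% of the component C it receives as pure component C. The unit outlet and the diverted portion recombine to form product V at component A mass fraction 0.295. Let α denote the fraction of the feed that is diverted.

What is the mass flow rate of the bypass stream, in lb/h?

All 2497×0.223 = 556.83 lb/h of component A reaches V, so V = 556.83/0.295 = 1887.6 lb/h and vapour = 609.44 lb/h.
The evaporator receives (1−α)·2497 of feed at 0.568 component C and removes 0.888 of that component C:
0.888×0.568×(1−α)×2497 = 609.44
(1−α) = 609.44/1259.4 = 0.4839;  α = 0.5161.
Bypass flow = 0.5161×2497 = 1288.7 lb/h.

1289 lb/h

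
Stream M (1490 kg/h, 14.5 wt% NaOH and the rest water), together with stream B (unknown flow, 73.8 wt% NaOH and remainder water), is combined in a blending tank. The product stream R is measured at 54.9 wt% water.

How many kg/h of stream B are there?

Let B be the unknown flow. Total out = 1490 + B.
water balance: 1274 + 0.262·B = 0.549·(1490 + B)
(0.262 − 0.549)·B = 0.549×1490 − 1274 = -455.94
B = -455.94 / -0.287 = 1588.6 kg/h

1589 kg/h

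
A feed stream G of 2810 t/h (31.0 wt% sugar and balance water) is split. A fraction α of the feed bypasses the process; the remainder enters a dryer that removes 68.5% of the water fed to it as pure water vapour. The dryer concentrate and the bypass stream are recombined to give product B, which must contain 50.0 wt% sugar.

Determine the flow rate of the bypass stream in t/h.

All 2810×0.310 = 871.1 t/h of sugar reaches B, so B = 871.1/0.500 = 1742.2 t/h and vapour = 1067.8 t/h.
The evaporator receives (1−α)·2810 of feed at 0.690 water and removes 0.685 of that water:
0.685×0.690×(1−α)×2810 = 1067.8
(1−α) = 1067.8/1328.1 = 0.8040;  α = 0.1960.
Bypass flow = 0.1960×2810 = 550.82 t/h.

550.8 t/h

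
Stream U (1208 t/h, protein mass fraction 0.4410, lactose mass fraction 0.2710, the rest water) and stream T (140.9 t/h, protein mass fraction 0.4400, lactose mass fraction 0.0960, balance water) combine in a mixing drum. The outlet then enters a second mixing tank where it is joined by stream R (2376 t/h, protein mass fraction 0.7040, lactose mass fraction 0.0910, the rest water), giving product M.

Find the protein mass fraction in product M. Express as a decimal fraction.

Overall, product flow = 3724.9 t/h.
protein in = 1208×0.441 + 140.9×0.440 + 2376×0.704 = 2267.4 t/h.
protein fraction in M = 0.6087.

0.6087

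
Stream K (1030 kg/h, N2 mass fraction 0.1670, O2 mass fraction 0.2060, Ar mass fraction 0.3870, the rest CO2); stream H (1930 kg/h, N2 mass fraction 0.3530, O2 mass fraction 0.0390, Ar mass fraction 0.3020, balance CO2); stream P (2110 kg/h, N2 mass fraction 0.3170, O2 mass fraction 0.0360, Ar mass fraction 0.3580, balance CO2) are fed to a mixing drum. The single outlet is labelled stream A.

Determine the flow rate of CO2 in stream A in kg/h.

1448 kg/h

CO2 out = CO2 in = 1030×0.240 + 1930×0.306 + 2110×0.289 = 1447.6 kg/h.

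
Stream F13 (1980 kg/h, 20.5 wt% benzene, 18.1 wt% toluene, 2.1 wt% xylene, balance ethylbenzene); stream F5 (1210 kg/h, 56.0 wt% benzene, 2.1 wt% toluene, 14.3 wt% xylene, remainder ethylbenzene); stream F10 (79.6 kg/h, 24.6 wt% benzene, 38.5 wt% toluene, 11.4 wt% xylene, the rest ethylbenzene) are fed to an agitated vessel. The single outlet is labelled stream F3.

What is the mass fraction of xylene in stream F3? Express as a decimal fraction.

Total flow out = 1980 + 1210 + 79.6 = 3269.6 kg/h.
xylene in = 1980×0.021 + 1210×0.143 + 79.6×0.114 = 223.68 kg/h.
xylene mass fraction in F3 = 223.68/3269.6 = 0.0684.

0.0684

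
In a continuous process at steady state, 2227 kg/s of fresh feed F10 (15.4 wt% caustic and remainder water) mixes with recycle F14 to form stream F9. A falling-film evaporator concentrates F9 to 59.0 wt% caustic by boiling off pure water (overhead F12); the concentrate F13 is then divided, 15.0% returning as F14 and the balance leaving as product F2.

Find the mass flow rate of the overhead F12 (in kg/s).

Overall caustic balance (none leaves overhead): caustic in fresh feed = caustic in product, i.e. 2227×0.154 = (1−0.150)·F13·0.590.
F13 = 342.96/(0.590×0.850) = 683.86 kg/s.
Recycle F14 = 0.150×683.86 = 102.58 kg/s.
Combined feed F9 = 2227 + 102.58 = 2329.6 kg/s.
Overhead F12 = F9 − F13 = 2329.6 − 683.86 = 1645.7 kg/s.

1646 kg/s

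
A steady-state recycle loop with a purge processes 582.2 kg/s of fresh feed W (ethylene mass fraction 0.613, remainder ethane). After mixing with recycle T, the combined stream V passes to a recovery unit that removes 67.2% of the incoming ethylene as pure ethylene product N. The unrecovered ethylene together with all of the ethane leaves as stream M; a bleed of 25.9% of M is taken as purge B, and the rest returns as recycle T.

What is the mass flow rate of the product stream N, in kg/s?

ethylene in V: m_A = 582.2×0.613 + (1−0.259)·(1−0.672)·m_A, so m_A = 356.89/0.7570 = 471.48 kg/s.
Product N = 0.672×471.48 = 316.84 kg/s.

316.8 kg/s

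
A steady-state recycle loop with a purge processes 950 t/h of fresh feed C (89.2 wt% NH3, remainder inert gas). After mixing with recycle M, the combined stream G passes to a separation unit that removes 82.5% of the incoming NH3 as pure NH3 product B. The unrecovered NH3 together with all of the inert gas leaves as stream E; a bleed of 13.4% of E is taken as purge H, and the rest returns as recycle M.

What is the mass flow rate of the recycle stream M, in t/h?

814.4 t/h

inert gas enters only via C and leaves only via the purge: 950×0.108 = 0.134×(inert gas in E), and the separation unit passes all inert gas, so inert gas in G = inert gas in E = 765.67 t/h.
NH3 in G: m_A = 950×0.892 + (1−0.134)·(1−0.825)·m_A, so m_A = 847.4/0.8484 = 998.76 t/h.
E = (1−0.825)×998.76 + 765.67 = 940.46 t/h.
Recycle M = (1−0.134)×940.46 = 814.43 t/h.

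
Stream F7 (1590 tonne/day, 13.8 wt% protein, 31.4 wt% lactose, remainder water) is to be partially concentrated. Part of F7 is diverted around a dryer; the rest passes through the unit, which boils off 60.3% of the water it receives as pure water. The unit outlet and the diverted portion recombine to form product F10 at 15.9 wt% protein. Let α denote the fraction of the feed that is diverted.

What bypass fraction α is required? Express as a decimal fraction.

0.600

All 1590×0.138 = 219.42 tonne/day of protein reaches F10, so F10 = 219.42/0.159 = 1380 tonne/day and vapour = 210 tonne/day.
The evaporator receives (1−α)·1590 of feed at 0.548 water and removes 0.603 of that water:
0.603×0.548×(1−α)×1590 = 210
(1−α) = 210/525.41 = 0.3997;  α = 0.6003.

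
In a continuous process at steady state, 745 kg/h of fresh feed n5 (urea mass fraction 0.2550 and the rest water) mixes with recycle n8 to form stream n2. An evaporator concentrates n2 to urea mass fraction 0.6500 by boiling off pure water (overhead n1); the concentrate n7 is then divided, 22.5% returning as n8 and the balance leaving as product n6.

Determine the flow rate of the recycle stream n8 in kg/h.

84.85 kg/h

Overall urea balance (none leaves overhead): urea in fresh feed = urea in product, i.e. 745×0.255 = (1−0.225)·n7·0.650.
n7 = 189.97/(0.650×0.775) = 377.12 kg/h.
Recycle n8 = 0.225×377.12 = 84.852 kg/h.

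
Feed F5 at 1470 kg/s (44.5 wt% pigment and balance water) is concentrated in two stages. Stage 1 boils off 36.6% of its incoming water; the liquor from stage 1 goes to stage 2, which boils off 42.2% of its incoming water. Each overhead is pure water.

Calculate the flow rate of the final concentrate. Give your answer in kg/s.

953.1 kg/s

water in feed = 1470×0.555 = 815.85 kg/s.
After stage 1: water left = (1−0.366)×815.85 = 517.25; stream total = 1171.4 kg/s.
After stage 2: water left = (1−0.422)×517.25 = 298.97; final concentrate = 953.12 kg/s.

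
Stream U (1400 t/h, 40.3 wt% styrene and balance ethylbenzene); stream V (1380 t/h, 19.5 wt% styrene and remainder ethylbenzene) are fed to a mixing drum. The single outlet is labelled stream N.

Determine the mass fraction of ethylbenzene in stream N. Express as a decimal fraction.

Total flow out = 1400 + 1380 = 2780 t/h.
ethylbenzene in = 1400×0.597 + 1380×0.805 = 1946.7 t/h.
ethylbenzene mass fraction in N = 1946.7/2780 = 0.7003.

0.7003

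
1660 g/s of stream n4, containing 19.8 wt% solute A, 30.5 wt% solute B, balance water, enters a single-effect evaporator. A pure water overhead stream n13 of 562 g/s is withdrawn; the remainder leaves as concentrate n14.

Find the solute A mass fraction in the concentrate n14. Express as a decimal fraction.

solute A is not removed: 1660×0.198 = 328.68 g/s of solute A enters n14.
Concentrate = 1660 − 562 = 1098 g/s.
Mass fraction = 328.68/1098 = 0.2993.

0.2993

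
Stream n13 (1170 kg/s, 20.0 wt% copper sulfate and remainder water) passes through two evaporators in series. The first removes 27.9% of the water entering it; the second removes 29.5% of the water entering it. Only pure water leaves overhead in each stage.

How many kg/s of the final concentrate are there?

water in feed = 1170×0.800 = 936 kg/s.
After stage 1: water left = (1−0.279)×936 = 674.86; stream total = 908.86 kg/s.
After stage 2: water left = (1−0.295)×674.86 = 475.77; final concentrate = 709.77 kg/s.

709.8 kg/s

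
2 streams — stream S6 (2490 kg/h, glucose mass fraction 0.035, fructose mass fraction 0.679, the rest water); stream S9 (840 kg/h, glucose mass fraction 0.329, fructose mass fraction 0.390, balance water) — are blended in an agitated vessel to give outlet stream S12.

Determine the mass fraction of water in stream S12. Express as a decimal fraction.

0.285

Total flow out = 2490 + 840 = 3330 kg/h.
water in = 2490×0.286 + 840×0.281 = 948.18 kg/h.
water mass fraction in S12 = 948.18/3330 = 0.285.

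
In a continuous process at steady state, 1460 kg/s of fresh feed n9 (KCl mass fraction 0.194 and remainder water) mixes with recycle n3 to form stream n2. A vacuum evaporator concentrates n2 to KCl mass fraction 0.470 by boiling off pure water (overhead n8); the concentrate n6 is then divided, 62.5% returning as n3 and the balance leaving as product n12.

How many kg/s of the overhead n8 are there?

Overall KCl balance (none leaves overhead): KCl in fresh feed = KCl in product, i.e. 1460×0.194 = (1−0.625)·n6·0.470.
n6 = 283.24/(0.470×0.375) = 1607 kg/s.
Recycle n3 = 0.625×1607 = 1004.4 kg/s.
Combined feed n2 = 1460 + 1004.4 = 2464.4 kg/s.
Overhead n8 = n2 − n6 = 2464.4 − 1607 = 857.36 kg/s.

857.4 kg/s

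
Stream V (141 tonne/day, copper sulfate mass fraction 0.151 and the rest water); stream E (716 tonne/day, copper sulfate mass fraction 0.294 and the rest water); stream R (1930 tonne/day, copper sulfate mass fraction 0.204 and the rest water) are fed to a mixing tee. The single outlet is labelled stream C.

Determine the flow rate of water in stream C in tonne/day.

water out = water in = 141×0.849 + 716×0.706 + 1930×0.796 = 2161.5 tonne/day.

2161 tonne/day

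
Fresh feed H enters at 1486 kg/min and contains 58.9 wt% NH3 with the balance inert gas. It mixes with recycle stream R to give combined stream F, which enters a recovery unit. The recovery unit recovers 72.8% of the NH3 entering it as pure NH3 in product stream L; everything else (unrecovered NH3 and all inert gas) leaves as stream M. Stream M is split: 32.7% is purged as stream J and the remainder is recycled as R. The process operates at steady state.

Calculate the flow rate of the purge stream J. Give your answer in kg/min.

706 kg/min

inert gas enters only via H and leaves only via the purge: 1486×0.411 = 0.327×(inert gas in M), and the recovery unit passes all inert gas, so inert gas in F = inert gas in M = 1867.7 kg/min.
NH3 in F: m_A = 1486×0.589 + (1−0.327)·(1−0.728)·m_A, so m_A = 875.25/0.8169 = 1071.4 kg/min.
M = (1−0.728)×1071.4 + 1867.7 = 2159.1 kg/min.
Purge J = 0.327×2159.1 = 706.04 kg/min.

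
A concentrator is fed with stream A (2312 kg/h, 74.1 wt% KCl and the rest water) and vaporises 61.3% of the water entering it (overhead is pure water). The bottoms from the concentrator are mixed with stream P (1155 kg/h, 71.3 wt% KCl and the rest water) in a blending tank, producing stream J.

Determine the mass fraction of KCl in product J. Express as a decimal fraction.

0.818

Vapour removed = 0.613×0.259×2312 = 367.07 kg/h; concentrate = 1944.9 kg/h.
KCl reaching the mixer = 1713.2 (from concentrate) + 1155×0.713 = 2536.7 kg/h.
Product flow = 1944.9 + 1155 = 3099.9 kg/h; KCl fraction = 0.818.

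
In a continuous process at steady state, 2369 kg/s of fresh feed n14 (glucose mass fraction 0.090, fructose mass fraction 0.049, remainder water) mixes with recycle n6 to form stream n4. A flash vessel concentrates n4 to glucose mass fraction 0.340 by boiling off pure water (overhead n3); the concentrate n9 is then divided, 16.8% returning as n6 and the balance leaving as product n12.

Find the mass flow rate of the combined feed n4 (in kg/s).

2496 kg/s

Overall glucose balance (none leaves overhead): glucose in fresh feed = glucose in product, i.e. 2369×0.090 = (1−0.168)·n9·0.340.
n9 = 213.21/(0.340×0.832) = 753.71 kg/s.
Recycle n6 = 0.168×753.71 = 126.62 kg/s.
Combined feed n4 = 2369 + 126.62 = 2495.6 kg/s.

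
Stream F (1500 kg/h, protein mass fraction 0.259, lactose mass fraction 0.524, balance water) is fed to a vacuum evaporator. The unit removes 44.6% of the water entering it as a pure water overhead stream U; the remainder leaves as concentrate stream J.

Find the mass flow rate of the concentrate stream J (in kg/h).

1355 kg/h

water entering = 1500×0.217 = 325.5 kg/h; overhead removed = 0.446×325.5 = 145.17 kg/h.
Concentrate = 1500 − 145.17 = 1354.8 kg/h.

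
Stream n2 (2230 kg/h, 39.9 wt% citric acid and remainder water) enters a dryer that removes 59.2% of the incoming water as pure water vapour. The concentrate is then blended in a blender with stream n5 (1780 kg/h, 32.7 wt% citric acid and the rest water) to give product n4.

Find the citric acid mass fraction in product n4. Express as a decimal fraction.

0.4576

Vapour removed = 0.592×0.601×2230 = 793.42 kg/h; concentrate = 1436.6 kg/h.
citric acid reaching the mixer = 889.77 (from concentrate) + 1780×0.327 = 1471.8 kg/h.
Product flow = 1436.6 + 1780 = 3216.6 kg/h; citric acid fraction = 0.4576.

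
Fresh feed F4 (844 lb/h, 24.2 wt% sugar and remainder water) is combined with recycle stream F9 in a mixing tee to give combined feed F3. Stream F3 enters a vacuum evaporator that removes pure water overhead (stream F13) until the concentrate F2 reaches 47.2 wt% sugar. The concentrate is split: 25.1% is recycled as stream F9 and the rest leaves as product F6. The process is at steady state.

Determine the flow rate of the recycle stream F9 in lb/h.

145 lb/h

Overall sugar balance (none leaves overhead): sugar in fresh feed = sugar in product, i.e. 844×0.242 = (1−0.251)·F2·0.472.
F2 = 204.25/(0.472×0.749) = 577.74 lb/h.
Recycle F9 = 0.251×577.74 = 145.01 lb/h.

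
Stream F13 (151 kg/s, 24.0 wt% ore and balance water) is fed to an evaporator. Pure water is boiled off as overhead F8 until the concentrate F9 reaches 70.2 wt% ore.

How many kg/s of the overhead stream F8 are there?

ore is conserved: 151×0.240 = 36.24 kg/s all reports to the concentrate.
Concentrate = 36.24/(target fraction) = 51.624 kg/s.
Overhead = 151 − 51.624 = 99.376 kg/s.

99.38 kg/s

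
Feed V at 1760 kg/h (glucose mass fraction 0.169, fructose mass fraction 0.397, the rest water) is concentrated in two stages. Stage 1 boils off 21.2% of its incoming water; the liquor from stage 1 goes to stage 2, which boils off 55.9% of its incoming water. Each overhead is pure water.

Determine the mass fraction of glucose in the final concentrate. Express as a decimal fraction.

water in feed = 1760×0.434 = 763.84 kg/h.
After stage 1: water left = (1−0.212)×763.84 = 601.91; stream total = 1598.1 kg/h.
After stage 2: water left = (1−0.559)×601.91 = 265.44; final concentrate = 1261.6 kg/h.
glucose fraction = 297.44/1261.6 = 0.236.

0.236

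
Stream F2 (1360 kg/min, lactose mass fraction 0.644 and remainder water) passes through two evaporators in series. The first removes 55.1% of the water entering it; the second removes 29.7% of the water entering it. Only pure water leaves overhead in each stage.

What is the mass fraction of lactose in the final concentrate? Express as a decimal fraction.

0.851

water in feed = 1360×0.356 = 484.16 kg/min.
After stage 1: water left = (1−0.551)×484.16 = 217.39; stream total = 1093.2 kg/min.
After stage 2: water left = (1−0.297)×217.39 = 152.82; final concentrate = 1028.7 kg/min.
lactose fraction = 875.84/1028.7 = 0.851.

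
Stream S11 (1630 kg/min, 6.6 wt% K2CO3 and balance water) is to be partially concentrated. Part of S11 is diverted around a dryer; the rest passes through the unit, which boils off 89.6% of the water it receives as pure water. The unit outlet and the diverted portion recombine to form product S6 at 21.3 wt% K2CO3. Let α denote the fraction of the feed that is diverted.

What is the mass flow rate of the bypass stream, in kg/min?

285.8 kg/min

All 1630×0.066 = 107.58 kg/min of K2CO3 reaches S6, so S6 = 107.58/0.213 = 505.07 kg/min and vapour = 1124.9 kg/min.
The evaporator receives (1−α)·1630 of feed at 0.934 water and removes 0.896 of that water:
0.896×0.934×(1−α)×1630 = 1124.9
(1−α) = 1124.9/1364.1 = 0.8247;  α = 0.1753.
Bypass flow = 0.1753×1630 = 285.78 kg/min.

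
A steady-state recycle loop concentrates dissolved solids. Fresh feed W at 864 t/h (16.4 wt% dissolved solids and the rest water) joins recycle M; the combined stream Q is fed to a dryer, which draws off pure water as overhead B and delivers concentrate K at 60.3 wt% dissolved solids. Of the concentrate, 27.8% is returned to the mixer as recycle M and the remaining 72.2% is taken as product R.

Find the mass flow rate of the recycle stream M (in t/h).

Overall dissolved solids balance (none leaves overhead): dissolved solids in fresh feed = dissolved solids in product, i.e. 864×0.164 = (1−0.278)·K·0.603.
K = 141.7/(0.603×0.722) = 325.46 t/h.
Recycle M = 0.278×325.46 = 90.479 t/h.

90.48 t/h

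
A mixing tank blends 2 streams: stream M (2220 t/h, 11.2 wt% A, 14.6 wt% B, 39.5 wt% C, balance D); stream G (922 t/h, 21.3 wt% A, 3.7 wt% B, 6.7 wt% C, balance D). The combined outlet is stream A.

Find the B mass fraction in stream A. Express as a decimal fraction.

Total flow out = 2220 + 922 = 3142 t/h.
B in = 2220×0.146 + 922×0.037 = 358.23 t/h.
B mass fraction in A = 358.23/3142 = 0.114.

0.114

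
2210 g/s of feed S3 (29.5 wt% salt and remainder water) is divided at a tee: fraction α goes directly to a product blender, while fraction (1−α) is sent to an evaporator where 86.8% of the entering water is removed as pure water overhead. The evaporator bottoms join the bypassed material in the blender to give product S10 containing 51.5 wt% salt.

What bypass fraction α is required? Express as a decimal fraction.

0.302

All 2210×0.295 = 651.95 g/s of salt reaches S10, so S10 = 651.95/0.515 = 1265.9 g/s and vapour = 944.08 g/s.
The evaporator receives (1−α)·2210 of feed at 0.705 water and removes 0.868 of that water:
0.868×0.705×(1−α)×2210 = 944.08
(1−α) = 944.08/1352.4 = 0.6981;  α = 0.3019.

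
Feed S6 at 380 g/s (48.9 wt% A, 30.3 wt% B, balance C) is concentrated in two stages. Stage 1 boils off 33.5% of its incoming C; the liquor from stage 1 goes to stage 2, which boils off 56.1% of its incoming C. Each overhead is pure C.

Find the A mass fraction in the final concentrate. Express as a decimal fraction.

C in feed = 380×0.208 = 79.04 g/s.
After stage 1: C left = (1−0.335)×79.04 = 52.562; stream total = 353.52 g/s.
After stage 2: C left = (1−0.561)×52.562 = 23.075; final concentrate = 324.03 g/s.
A fraction = 185.82/324.03 = 0.5735.

0.5735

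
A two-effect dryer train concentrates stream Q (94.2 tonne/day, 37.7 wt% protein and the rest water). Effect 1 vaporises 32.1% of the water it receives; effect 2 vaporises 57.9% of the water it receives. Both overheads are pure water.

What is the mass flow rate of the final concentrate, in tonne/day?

52.29 tonne/day

water in feed = 94.2×0.623 = 58.687 tonne/day.
After stage 1: water left = (1−0.321)×58.687 = 39.848; stream total = 75.362 tonne/day.
After stage 2: water left = (1−0.579)×39.848 = 16.776; final concentrate = 52.289 tonne/day.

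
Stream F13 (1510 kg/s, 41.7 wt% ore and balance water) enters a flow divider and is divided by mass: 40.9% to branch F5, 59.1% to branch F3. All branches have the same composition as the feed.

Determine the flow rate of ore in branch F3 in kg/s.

Branch F3 total = 0.591×1510 = 892.41 kg/s.
ore in F3 = 0.417×892.41 = 372.13 kg/s.

372.1 kg/s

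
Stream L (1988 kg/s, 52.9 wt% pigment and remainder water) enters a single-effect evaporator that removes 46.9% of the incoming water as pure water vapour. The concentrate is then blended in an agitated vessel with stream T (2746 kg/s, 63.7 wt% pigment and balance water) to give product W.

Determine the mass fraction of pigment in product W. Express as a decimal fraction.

0.6521

Vapour removed = 0.469×0.471×1988 = 439.15 kg/s; concentrate = 1548.9 kg/s.
pigment reaching the mixer = 1051.7 (from concentrate) + 2746×0.637 = 2800.9 kg/s.
Product flow = 1548.9 + 2746 = 4294.9 kg/s; pigment fraction = 0.6521.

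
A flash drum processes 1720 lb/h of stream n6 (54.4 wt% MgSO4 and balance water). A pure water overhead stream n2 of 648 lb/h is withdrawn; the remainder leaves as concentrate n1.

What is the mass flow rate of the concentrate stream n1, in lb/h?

1072 lb/h

Concentrate = 1720 − 648 = 1072 lb/h.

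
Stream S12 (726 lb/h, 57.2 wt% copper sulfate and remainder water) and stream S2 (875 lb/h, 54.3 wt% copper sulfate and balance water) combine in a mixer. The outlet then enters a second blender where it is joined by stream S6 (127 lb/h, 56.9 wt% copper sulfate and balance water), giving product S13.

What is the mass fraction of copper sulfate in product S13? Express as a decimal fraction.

Overall, product flow = 1728 lb/h.
copper sulfate in = 726×0.572 + 875×0.543 + 127×0.569 = 962.66 lb/h.
copper sulfate fraction in S13 = 0.5571.

0.5571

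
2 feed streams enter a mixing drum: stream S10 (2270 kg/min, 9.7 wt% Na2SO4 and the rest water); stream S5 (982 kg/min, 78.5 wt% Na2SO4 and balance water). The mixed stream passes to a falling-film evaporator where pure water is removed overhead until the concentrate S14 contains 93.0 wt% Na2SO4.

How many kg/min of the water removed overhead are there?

Na2SO4 entering = 2270×0.097 + 982×0.785 = 991.06 kg/min.
All Na2SO4 reports to S14, so S14 = 991.06/0.930 = 1065.7 kg/min.
Total feed = 3252 kg/min; overhead = 3252 − 1065.7 = 2186.3 kg/min.

2186 kg/min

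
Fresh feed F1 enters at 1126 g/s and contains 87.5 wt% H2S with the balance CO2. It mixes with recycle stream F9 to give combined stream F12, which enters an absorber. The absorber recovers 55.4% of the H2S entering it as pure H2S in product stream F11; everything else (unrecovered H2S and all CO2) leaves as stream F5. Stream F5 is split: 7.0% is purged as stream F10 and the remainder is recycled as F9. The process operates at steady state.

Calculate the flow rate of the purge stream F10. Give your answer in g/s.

193.3 g/s

CO2 enters only via F1 and leaves only via the purge: 1126×0.125 = 0.070×(CO2 in F5), and the absorber passes all CO2, so CO2 in F12 = CO2 in F5 = 2010.7 g/s.
H2S in F12: m_A = 1126×0.875 + (1−0.070)·(1−0.554)·m_A, so m_A = 985.25/0.5852 = 1683.6 g/s.
F5 = (1−0.554)×1683.6 + 2010.7 = 2761.6 g/s.
Purge F10 = 0.070×2761.6 = 193.31 g/s.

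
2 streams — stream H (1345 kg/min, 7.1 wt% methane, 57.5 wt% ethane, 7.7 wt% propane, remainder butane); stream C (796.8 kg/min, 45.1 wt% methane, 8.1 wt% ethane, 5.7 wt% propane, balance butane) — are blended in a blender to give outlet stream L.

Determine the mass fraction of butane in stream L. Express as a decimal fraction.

0.327

Total flow out = 1345 + 796.8 = 2141.8 kg/min.
butane in = 1345×0.277 + 796.8×0.411 = 700.05 kg/min.
butane mass fraction in L = 700.05/2141.8 = 0.327.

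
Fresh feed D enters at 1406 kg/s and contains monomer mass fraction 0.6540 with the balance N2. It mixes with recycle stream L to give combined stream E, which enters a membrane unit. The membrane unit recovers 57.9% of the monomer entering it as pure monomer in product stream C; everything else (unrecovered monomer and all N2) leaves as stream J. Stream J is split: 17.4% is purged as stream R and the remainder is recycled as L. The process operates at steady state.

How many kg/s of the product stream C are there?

monomer in E: m_A = 1406×0.654 + (1−0.174)·(1−0.579)·m_A, so m_A = 919.52/0.6523 = 1409.8 kg/s.
Product C = 0.579×1409.8 = 816.25 kg/s.

816.3 kg/s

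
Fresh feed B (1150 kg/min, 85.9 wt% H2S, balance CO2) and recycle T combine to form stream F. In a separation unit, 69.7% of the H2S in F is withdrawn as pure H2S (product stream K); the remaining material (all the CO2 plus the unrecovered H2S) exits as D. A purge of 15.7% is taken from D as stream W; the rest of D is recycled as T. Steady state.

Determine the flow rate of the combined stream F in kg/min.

2360 kg/min

CO2 enters only via B and leaves only via the purge: 1150×0.141 = 0.157×(CO2 in D), and the separation unit passes all CO2, so CO2 in F = CO2 in D = 1032.8 kg/min.
H2S in F: m_A = 1150×0.859 + (1−0.157)·(1−0.697)·m_A, so m_A = 987.85/0.7446 = 1326.7 kg/min.
F = 1326.7 + 1032.8 = 2359.5 kg/min.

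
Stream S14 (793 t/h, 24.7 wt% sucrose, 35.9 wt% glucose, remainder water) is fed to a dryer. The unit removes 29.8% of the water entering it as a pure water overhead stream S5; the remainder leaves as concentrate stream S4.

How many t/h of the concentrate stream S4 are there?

699.9 t/h

water entering = 793×0.394 = 312.44 t/h; overhead removed = 0.298×312.44 = 93.108 t/h.
Concentrate = 793 − 93.108 = 699.89 t/h.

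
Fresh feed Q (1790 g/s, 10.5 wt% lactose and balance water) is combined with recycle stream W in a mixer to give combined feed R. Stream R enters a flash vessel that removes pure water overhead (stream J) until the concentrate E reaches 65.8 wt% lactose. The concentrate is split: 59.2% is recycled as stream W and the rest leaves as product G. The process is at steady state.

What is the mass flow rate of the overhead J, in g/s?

1504 g/s

Overall lactose balance (none leaves overhead): lactose in fresh feed = lactose in product, i.e. 1790×0.105 = (1−0.592)·E·0.658.
E = 187.95/(0.658×0.408) = 700.09 g/s.
Recycle W = 0.592×700.09 = 414.46 g/s.
Combined feed R = 1790 + 414.46 = 2204.5 g/s.
Overhead J = R − E = 2204.5 − 700.09 = 1504.4 g/s.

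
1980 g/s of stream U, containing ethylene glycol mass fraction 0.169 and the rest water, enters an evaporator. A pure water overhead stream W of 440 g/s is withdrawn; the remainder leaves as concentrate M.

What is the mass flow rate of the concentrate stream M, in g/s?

Concentrate = 1980 − 440 = 1540 g/s.

1540 g/s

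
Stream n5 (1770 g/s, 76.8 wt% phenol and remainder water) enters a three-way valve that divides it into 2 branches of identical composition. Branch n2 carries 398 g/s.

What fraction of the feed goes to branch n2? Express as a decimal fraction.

0.225

Fraction to n2 = 398/1770 = 0.2249.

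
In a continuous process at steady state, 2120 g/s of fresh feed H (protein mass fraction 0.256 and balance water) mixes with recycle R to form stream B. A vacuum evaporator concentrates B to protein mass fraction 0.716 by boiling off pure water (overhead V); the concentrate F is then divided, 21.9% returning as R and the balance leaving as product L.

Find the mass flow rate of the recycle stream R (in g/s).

Overall protein balance (none leaves overhead): protein in fresh feed = protein in product, i.e. 2120×0.256 = (1−0.219)·F·0.716.
F = 542.72/(0.716×0.781) = 970.54 g/s.
Recycle R = 0.219×970.54 = 212.55 g/s.

212.5 g/s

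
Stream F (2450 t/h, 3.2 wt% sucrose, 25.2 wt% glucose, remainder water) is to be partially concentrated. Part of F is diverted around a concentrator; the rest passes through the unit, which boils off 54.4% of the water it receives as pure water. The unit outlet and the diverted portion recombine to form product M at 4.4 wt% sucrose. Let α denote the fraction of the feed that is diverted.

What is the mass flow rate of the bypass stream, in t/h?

All 2450×0.032 = 78.4 t/h of sucrose reaches M, so M = 78.4/0.044 = 1781.8 t/h and vapour = 668.18 t/h.
The evaporator receives (1−α)·2450 of feed at 0.716 water and removes 0.544 of that water:
0.544×0.716×(1−α)×2450 = 668.18
(1−α) = 668.18/954.28 = 0.7002;  α = 0.2998.
Bypass flow = 0.2998×2450 = 734.53 t/h.

734.5 t/h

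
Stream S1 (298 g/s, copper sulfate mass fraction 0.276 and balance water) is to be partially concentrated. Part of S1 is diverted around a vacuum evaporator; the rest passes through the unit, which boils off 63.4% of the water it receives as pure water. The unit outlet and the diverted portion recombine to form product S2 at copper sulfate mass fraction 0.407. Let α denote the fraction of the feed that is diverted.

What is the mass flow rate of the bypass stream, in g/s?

89.04 g/s

All 298×0.276 = 82.248 g/s of copper sulfate reaches S2, so S2 = 82.248/0.407 = 202.08 g/s and vapour = 95.916 g/s.
The evaporator receives (1−α)·298 of feed at 0.724 water and removes 0.634 of that water:
0.634×0.724×(1−α)×298 = 95.916
(1−α) = 95.916/136.79 = 0.7012;  α = 0.2988.
Bypass flow = 0.2988×298 = 89.039 g/s.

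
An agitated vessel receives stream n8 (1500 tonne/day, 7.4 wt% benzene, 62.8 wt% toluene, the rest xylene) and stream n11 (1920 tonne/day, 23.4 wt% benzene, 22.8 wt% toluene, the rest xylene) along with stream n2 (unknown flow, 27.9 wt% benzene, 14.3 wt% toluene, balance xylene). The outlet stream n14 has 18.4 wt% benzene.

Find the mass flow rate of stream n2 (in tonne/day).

Let n2 be the unknown flow. Total out = 3420 + n2.
benzene balance: 560.28 + 0.279·n2 = 0.184·(3420 + n2)
(0.279 − 0.184)·n2 = 0.184×3420 − 560.28 = 69
n2 = 69 / 0.095 = 726.32 tonne/day

726.3 tonne/day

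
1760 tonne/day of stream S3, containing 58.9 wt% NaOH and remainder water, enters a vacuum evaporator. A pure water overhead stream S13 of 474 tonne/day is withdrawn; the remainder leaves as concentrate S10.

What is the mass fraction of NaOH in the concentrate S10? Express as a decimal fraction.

0.8061

NaOH is not removed: 1760×0.589 = 1036.6 tonne/day of NaOH enters S10.
Concentrate = 1760 − 474 = 1286 tonne/day.
Mass fraction = 1036.6/1286 = 0.8061.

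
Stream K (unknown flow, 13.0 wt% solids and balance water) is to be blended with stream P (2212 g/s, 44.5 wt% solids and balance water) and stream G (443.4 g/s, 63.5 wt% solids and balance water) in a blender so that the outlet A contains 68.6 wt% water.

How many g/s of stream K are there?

2348 g/s

Let K be the unknown flow. Total out = 2655.4 + K.
water balance: 1389.5 + 0.870·K = 0.686·(2655.4 + K)
(0.870 − 0.686)·K = 0.686×2655.4 − 1389.5 = 432.1
K = 432.1 / 0.184 = 2348.4 g/s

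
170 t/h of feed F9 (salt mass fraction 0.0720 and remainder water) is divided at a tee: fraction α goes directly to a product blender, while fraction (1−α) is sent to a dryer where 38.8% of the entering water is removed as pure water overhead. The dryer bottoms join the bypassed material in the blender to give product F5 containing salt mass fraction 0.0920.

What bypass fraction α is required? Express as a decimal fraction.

All 170×0.072 = 12.24 t/h of salt reaches F5, so F5 = 12.24/0.092 = 133.04 t/h and vapour = 36.957 t/h.
The evaporator receives (1−α)·170 of feed at 0.928 water and removes 0.388 of that water:
0.388×0.928×(1−α)×170 = 36.957
(1−α) = 36.957/61.211 = 0.6038;  α = 0.3962.

0.396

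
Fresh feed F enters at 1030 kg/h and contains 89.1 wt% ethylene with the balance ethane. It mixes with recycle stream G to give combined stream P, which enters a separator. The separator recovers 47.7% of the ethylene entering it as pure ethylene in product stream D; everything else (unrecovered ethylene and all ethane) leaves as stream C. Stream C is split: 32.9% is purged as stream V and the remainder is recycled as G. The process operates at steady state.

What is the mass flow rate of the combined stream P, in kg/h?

1755 kg/h

ethane enters only via F and leaves only via the purge: 1030×0.109 = 0.329×(ethane in C), and the separator passes all ethane, so ethane in P = ethane in C = 341.25 kg/h.
ethylene in P: m_A = 1030×0.891 + (1−0.329)·(1−0.477)·m_A, so m_A = 917.73/0.6491 = 1413.9 kg/h.
P = 1413.9 + 341.25 = 1755.2 kg/h.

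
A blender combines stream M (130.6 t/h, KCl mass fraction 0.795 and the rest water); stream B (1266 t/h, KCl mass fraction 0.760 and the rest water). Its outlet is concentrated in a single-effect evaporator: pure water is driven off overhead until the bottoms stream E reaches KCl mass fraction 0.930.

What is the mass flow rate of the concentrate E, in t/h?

1146 t/h

KCl entering = 130.6×0.795 + 1266×0.760 = 1066 t/h.
All KCl reports to E, so E = 1066/0.930 = 1146.2 t/h.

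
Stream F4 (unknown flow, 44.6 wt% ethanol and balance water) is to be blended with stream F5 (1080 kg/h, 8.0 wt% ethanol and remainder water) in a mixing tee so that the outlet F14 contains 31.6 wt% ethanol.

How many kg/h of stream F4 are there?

Let F4 be the unknown flow. Total out = 1080 + F4.
ethanol balance: 86.4 + 0.446·F4 = 0.316·(1080 + F4)
(0.446 − 0.316)·F4 = 0.316×1080 − 86.4 = 254.88
F4 = 254.88 / 0.130 = 1960.6 kg/h

1961 kg/h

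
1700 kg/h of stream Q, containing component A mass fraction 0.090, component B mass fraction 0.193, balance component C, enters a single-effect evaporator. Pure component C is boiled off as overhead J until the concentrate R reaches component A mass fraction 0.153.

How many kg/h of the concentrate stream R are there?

component A is conserved: 1700×0.090 = 153 kg/h all reports to the concentrate.
Concentrate = 153/(target fraction) = 1000 kg/h.

1000 kg/h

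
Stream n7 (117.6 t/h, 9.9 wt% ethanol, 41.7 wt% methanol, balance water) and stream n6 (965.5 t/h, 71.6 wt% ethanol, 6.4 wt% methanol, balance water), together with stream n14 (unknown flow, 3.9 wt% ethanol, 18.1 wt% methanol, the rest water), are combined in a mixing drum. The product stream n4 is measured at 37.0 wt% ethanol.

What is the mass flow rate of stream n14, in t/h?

Let n14 be the unknown flow. Total out = 1083.1 + n14.
ethanol balance: 702.94 + 0.039·n14 = 0.370·(1083.1 + n14)
(0.039 − 0.370)·n14 = 0.370×1083.1 − 702.94 = -302.19
n14 = -302.19 / -0.331 = 912.97 t/h

913 t/h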